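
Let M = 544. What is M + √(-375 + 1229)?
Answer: 544 + √854 ≈ 573.22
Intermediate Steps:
M + √(-375 + 1229) = 544 + √(-375 + 1229) = 544 + √854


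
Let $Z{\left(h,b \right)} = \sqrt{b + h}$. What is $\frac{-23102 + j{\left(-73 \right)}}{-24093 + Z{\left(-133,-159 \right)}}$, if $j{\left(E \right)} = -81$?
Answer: $\frac{558548019}{580472941} + \frac{46366 i \sqrt{73}}{580472941} \approx 0.96223 + 0.00068246 i$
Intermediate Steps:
$\frac{-23102 + j{\left(-73 \right)}}{-24093 + Z{\left(-133,-159 \right)}} = \frac{-23102 - 81}{-24093 + \sqrt{-159 - 133}} = - \frac{23183}{-24093 + \sqrt{-292}} = - \frac{23183}{-24093 + 2 i \sqrt{73}}$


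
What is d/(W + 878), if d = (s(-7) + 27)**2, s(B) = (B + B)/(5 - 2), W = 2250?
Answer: 4489/28152 ≈ 0.15946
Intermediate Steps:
s(B) = 2*B/3 (s(B) = (2*B)/3 = (2*B)*(1/3) = 2*B/3)
d = 4489/9 (d = ((2/3)*(-7) + 27)**2 = (-14/3 + 27)**2 = (67/3)**2 = 4489/9 ≈ 498.78)
d/(W + 878) = 4489/(9*(2250 + 878)) = (4489/9)/3128 = (4489/9)*(1/3128) = 4489/28152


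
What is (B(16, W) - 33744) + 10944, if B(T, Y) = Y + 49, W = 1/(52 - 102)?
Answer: -1137551/50 ≈ -22751.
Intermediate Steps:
W = -1/50 (W = 1/(-50) = -1/50 ≈ -0.020000)
B(T, Y) = 49 + Y
(B(16, W) - 33744) + 10944 = ((49 - 1/50) - 33744) + 10944 = (2449/50 - 33744) + 10944 = -1684751/50 + 10944 = -1137551/50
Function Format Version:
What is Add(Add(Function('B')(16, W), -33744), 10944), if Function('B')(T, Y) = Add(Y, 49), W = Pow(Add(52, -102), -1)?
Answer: Rational(-1137551, 50) ≈ -22751.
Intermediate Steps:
W = Rational(-1, 50) (W = Pow(-50, -1) = Rational(-1, 50) ≈ -0.020000)
Function('B')(T, Y) = Add(49, Y)
Add(Add(Function('B')(16, W), -33744), 10944) = Add(Add(Add(49, Rational(-1, 50)), -33744), 10944) = Add(Add(Rational(2449, 50), -33744), 10944) = Add(Rational(-1684751, 50), 10944) = Rational(-1137551, 50)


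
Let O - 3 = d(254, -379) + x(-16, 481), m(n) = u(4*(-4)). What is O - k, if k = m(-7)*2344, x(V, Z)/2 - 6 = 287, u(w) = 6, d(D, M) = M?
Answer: -13854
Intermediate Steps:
x(V, Z) = 586 (x(V, Z) = 12 + 2*287 = 12 + 574 = 586)
m(n) = 6
O = 210 (O = 3 + (-379 + 586) = 3 + 207 = 210)
k = 14064 (k = 6*2344 = 14064)
O - k = 210 - 1*14064 = 210 - 14064 = -13854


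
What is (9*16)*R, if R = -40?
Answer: -5760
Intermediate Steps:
(9*16)*R = (9*16)*(-40) = 144*(-40) = -5760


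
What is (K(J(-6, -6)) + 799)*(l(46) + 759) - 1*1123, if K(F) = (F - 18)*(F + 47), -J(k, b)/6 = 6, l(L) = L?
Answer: 163902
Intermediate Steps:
J(k, b) = -36 (J(k, b) = -6*6 = -36)
K(F) = (-18 + F)*(47 + F)
(K(J(-6, -6)) + 799)*(l(46) + 759) - 1*1123 = ((-846 + (-36)**2 + 29*(-36)) + 799)*(46 + 759) - 1*1123 = ((-846 + 1296 - 1044) + 799)*805 - 1123 = (-594 + 799)*805 - 1123 = 205*805 - 1123 = 165025 - 1123 = 163902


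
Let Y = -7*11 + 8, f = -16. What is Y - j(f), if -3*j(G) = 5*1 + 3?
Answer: -199/3 ≈ -66.333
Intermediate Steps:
j(G) = -8/3 (j(G) = -(5*1 + 3)/3 = -(5 + 3)/3 = -⅓*8 = -8/3)
Y = -69 (Y = -77 + 8 = -69)
Y - j(f) = -69 - 1*(-8/3) = -69 + 8/3 = -199/3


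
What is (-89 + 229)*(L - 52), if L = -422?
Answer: -66360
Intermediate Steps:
(-89 + 229)*(L - 52) = (-89 + 229)*(-422 - 52) = 140*(-474) = -66360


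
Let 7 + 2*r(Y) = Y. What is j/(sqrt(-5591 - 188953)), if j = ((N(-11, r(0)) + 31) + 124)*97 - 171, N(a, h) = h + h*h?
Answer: -62851*I*sqrt(1351)/64848 ≈ -35.624*I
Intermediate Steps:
r(Y) = -7/2 + Y/2
N(a, h) = h + h**2
j = 62851/4 (j = (((-7/2 + (1/2)*0)*(1 + (-7/2 + (1/2)*0)) + 31) + 124)*97 - 171 = (((-7/2 + 0)*(1 + (-7/2 + 0)) + 31) + 124)*97 - 171 = ((-7*(1 - 7/2)/2 + 31) + 124)*97 - 171 = ((-7/2*(-5/2) + 31) + 124)*97 - 171 = ((35/4 + 31) + 124)*97 - 171 = (159/4 + 124)*97 - 171 = (655/4)*97 - 171 = 63535/4 - 171 = 62851/4 ≈ 15713.)
j/(sqrt(-5591 - 188953)) = 62851/(4*(sqrt(-5591 - 188953))) = 62851/(4*(sqrt(-194544))) = 62851/(4*((12*I*sqrt(1351)))) = 62851*(-I*sqrt(1351)/16212)/4 = -62851*I*sqrt(1351)/64848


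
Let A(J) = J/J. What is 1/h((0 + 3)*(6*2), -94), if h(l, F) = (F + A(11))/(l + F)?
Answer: 58/93 ≈ 0.62366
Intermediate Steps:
A(J) = 1
h(l, F) = (1 + F)/(F + l) (h(l, F) = (F + 1)/(l + F) = (1 + F)/(F + l))
1/h((0 + 3)*(6*2), -94) = 1/((1 - 94)/(-94 + (0 + 3)*(6*2))) = 1/(-93/(-94 + 3*12)) = 1/(-93/(-94 + 36)) = 1/(-93/(-58)) = 1/(-1/58*(-93)) = 1/(93/58) = 58/93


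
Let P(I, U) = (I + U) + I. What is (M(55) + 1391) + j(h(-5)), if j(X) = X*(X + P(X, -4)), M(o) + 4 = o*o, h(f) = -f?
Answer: 4467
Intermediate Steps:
P(I, U) = U + 2*I
M(o) = -4 + o² (M(o) = -4 + o*o = -4 + o²)
j(X) = X*(-4 + 3*X) (j(X) = X*(X + (-4 + 2*X)) = X*(-4 + 3*X))
(M(55) + 1391) + j(h(-5)) = ((-4 + 55²) + 1391) + (-1*(-5))*(-4 + 3*(-1*(-5))) = ((-4 + 3025) + 1391) + 5*(-4 + 3*5) = (3021 + 1391) + 5*(-4 + 15) = 4412 + 5*11 = 4412 + 55 = 4467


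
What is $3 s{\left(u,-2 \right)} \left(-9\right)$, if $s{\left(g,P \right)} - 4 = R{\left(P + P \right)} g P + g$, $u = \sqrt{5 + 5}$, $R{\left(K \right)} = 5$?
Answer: $-108 + 243 \sqrt{10} \approx 660.43$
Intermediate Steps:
$u = \sqrt{10} \approx 3.1623$
$s{\left(g,P \right)} = 4 + g + 5 P g$ ($s{\left(g,P \right)} = 4 + \left(5 g P + g\right) = 4 + \left(5 P g + g\right) = 4 + \left(g + 5 P g\right) = 4 + g + 5 P g$)
$3 s{\left(u,-2 \right)} \left(-9\right) = 3 \left(4 + \sqrt{10} + 5 \left(-2\right) \sqrt{10}\right) \left(-9\right) = 3 \left(4 + \sqrt{10} - 10 \sqrt{10}\right) \left(-9\right) = 3 \left(4 - 9 \sqrt{10}\right) \left(-9\right) = \left(12 - 27 \sqrt{10}\right) \left(-9\right) = -108 + 243 \sqrt{10}$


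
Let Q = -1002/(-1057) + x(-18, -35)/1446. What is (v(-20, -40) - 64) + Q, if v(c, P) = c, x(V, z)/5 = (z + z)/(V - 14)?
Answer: -2030831921/24454752 ≈ -83.044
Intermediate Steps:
x(V, z) = 10*z/(-14 + V) (x(V, z) = 5*((z + z)/(V - 14)) = 5*((2*z)/(-14 + V)) = 5*(2*z/(-14 + V)) = 10*z/(-14 + V))
Q = 23367247/24454752 (Q = -1002/(-1057) + (10*(-35)/(-14 - 18))/1446 = -1002*(-1/1057) + (10*(-35)/(-32))*(1/1446) = 1002/1057 + (10*(-35)*(-1/32))*(1/1446) = 1002/1057 + (175/16)*(1/1446) = 1002/1057 + 175/23136 = 23367247/24454752 ≈ 0.95553)
(v(-20, -40) - 64) + Q = (-20 - 64) + 23367247/24454752 = -84 + 23367247/24454752 = -2030831921/24454752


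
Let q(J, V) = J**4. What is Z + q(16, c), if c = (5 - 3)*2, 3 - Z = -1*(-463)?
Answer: 65076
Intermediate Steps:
Z = -460 (Z = 3 - (-1)*(-463) = 3 - 1*463 = 3 - 463 = -460)
c = 4 (c = 2*2 = 4)
Z + q(16, c) = -460 + 16**4 = -460 + 65536 = 65076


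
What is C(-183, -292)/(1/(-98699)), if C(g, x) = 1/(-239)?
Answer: 98699/239 ≈ 412.97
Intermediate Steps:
C(g, x) = -1/239
C(-183, -292)/(1/(-98699)) = -1/(239*(1/(-98699))) = -1/(239*(-1/98699)) = -1/239*(-98699) = 98699/239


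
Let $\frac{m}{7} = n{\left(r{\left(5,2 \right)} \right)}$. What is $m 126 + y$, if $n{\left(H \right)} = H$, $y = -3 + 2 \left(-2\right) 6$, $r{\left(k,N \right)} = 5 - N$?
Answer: $2619$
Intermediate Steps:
$y = -27$ ($y = -3 - 24 = -27$)
$m = 21$ ($m = 7 \left(5 - 2\right) = 7 \cdot 3 = 21$)
$m 126 + y = 21 \cdot 126 - 27 = 2646 - 27 = 2619$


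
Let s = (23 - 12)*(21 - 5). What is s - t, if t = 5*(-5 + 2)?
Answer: 191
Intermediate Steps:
t = -15 (t = 5*(-3) = -15)
s = 176 (s = 11*16 = 176)
s - t = 176 - 1*(-15) = 176 + 15 = 191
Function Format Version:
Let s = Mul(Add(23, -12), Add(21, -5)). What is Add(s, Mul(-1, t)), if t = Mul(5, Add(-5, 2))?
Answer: 191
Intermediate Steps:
t = -15 (t = Mul(5, -3) = -15)
s = 176 (s = Mul(11, 16) = 176)
Add(s, Mul(-1, t)) = Add(176, Mul(-1, -15)) = Add(176, 15) = 191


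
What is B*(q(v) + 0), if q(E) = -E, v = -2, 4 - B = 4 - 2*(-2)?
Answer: -8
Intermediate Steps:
B = -4 (B = 4 - (4 - 2*(-2)) = 4 - (4 + 4) = 4 - 1*8 = 4 - 8 = -4)
B*(q(v) + 0) = -4*(-1*(-2) + 0) = -4*(2 + 0) = -4*2 = -8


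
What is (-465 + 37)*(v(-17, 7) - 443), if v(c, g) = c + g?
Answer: 193884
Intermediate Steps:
(-465 + 37)*(v(-17, 7) - 443) = (-465 + 37)*((-17 + 7) - 443) = -428*(-10 - 443) = -428*(-453) = 193884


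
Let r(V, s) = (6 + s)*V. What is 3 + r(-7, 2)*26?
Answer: -1453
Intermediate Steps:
r(V, s) = V*(6 + s)
3 + r(-7, 2)*26 = 3 - 7*(6 + 2)*26 = 3 - 7*8*26 = 3 - 56*26 = 3 - 1456 = -1453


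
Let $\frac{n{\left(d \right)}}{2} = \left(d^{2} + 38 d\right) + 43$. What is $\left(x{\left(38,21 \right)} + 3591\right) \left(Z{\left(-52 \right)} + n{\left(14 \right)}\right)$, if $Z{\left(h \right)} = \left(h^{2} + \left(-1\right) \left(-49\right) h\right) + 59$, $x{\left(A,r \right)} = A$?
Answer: $6376153$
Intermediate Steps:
$Z{\left(h \right)} = 59 + h^{2} + 49 h$ ($Z{\left(h \right)} = \left(h^{2} + 49 h\right) + 59 = 59 + h^{2} + 49 h$)
$n{\left(d \right)} = 86 + 2 d^{2} + 76 d$ ($n{\left(d \right)} = 2 \left(\left(d^{2} + 38 d\right) + 43\right) = 2 \left(43 + d^{2} + 38 d\right) = 86 + 2 d^{2} + 76 d$)
$\left(x{\left(38,21 \right)} + 3591\right) \left(Z{\left(-52 \right)} + n{\left(14 \right)}\right) = \left(38 + 3591\right) \left(\left(59 + \left(-52\right)^{2} + 49 \left(-52\right)\right) + \left(86 + 2 \cdot 14^{2} + 76 \cdot 14\right)\right) = 3629 \left(\left(59 + 2704 - 2548\right) + \left(86 + 2 \cdot 196 + 1064\right)\right) = 3629 \left(215 + \left(86 + 392 + 1064\right)\right) = 3629 \left(215 + 1542\right) = 3629 \cdot 1757 = 6376153$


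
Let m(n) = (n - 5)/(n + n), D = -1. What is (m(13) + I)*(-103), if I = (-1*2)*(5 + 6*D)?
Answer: -3090/13 ≈ -237.69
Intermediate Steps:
m(n) = (-5 + n)/(2*n) (m(n) = (-5 + n)/((2*n)) = (-5 + n)*(1/(2*n)) = (-5 + n)/(2*n))
I = 2 (I = (-1*2)*(5 + 6*(-1)) = -2*(5 - 6) = -2*(-1) = 2)
(m(13) + I)*(-103) = ((½)*(-5 + 13)/13 + 2)*(-103) = ((½)*(1/13)*8 + 2)*(-103) = (4/13 + 2)*(-103) = (30/13)*(-103) = -3090/13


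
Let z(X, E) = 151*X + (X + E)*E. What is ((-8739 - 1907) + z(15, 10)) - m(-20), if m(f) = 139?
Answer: -8270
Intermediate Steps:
z(X, E) = 151*X + E*(E + X) (z(X, E) = 151*X + (E + X)*E = 151*X + E*(E + X))
((-8739 - 1907) + z(15, 10)) - m(-20) = ((-8739 - 1907) + (10**2 + 151*15 + 10*15)) - 1*139 = (-10646 + (100 + 2265 + 150)) - 139 = (-10646 + 2515) - 139 = -8131 - 139 = -8270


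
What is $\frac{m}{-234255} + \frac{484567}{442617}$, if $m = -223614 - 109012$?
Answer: $\frac{179943523}{71556415} \approx 2.5147$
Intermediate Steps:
$m = -332626$
$\frac{m}{-234255} + \frac{484567}{442617} = - \frac{332626}{-234255} + \frac{484567}{442617} = \left(-332626\right) \left(- \frac{1}{234255}\right) + 484567 \cdot \frac{1}{442617} = \frac{2066}{1455} + \frac{484567}{442617} = \frac{179943523}{71556415}$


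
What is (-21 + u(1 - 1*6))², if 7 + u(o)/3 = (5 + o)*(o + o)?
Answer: 1764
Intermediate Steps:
u(o) = -21 + 6*o*(5 + o) (u(o) = -21 + 3*((5 + o)*(o + o)) = -21 + 3*((5 + o)*(2*o)) = -21 + 3*(2*o*(5 + o)) = -21 + 6*o*(5 + o))
(-21 + u(1 - 1*6))² = (-21 + (-21 + 6*(1 - 1*6)² + 30*(1 - 1*6)))² = (-21 + (-21 + 6*(1 - 6)² + 30*(1 - 6)))² = (-21 + (-21 + 6*(-5)² + 30*(-5)))² = (-21 + (-21 + 6*25 - 150))² = (-21 + (-21 + 150 - 150))² = (-21 - 21)² = (-42)² = 1764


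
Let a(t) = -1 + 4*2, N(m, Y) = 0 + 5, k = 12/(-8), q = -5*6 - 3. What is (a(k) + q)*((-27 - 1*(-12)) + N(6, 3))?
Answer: 260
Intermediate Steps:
q = -33 (q = -30 - 3 = -33)
k = -3/2 (k = 12*(-⅛) = -3/2 ≈ -1.5000)
N(m, Y) = 5
a(t) = 7 (a(t) = -1 + 8 = 7)
(a(k) + q)*((-27 - 1*(-12)) + N(6, 3)) = (7 - 33)*((-27 - 1*(-12)) + 5) = -26*((-27 + 12) + 5) = -26*(-15 + 5) = -26*(-10) = 260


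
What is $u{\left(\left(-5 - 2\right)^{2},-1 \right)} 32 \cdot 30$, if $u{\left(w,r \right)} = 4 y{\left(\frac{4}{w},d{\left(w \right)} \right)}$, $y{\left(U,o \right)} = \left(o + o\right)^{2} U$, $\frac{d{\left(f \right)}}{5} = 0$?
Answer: $0$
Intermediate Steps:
$d{\left(f \right)} = 0$ ($d{\left(f \right)} = 5 \cdot 0 = 0$)
$y{\left(U,o \right)} = 4 U o^{2}$ ($y{\left(U,o \right)} = \left(2 o\right)^{2} U = 4 o^{2} U = 4 U o^{2}$)
$u{\left(w,r \right)} = 0$ ($u{\left(w,r \right)} = 4 \cdot 4 \frac{4}{w} 0^{2} = 4 \cdot 4 \frac{4}{w} 0 = 4 \cdot 0 = 0$)
$u{\left(\left(-5 - 2\right)^{2},-1 \right)} 32 \cdot 30 = 0 \cdot 32 \cdot 30 = 0 \cdot 30 = 0$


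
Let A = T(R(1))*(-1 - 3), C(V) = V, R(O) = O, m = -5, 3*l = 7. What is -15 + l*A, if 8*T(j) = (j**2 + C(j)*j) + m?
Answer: -23/2 ≈ -11.500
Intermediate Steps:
l = 7/3 (l = (1/3)*7 = 7/3 ≈ 2.3333)
T(j) = -5/8 + j**2/4 (T(j) = ((j**2 + j*j) - 5)/8 = ((j**2 + j**2) - 5)/8 = (2*j**2 - 5)/8 = (-5 + 2*j**2)/8 = -5/8 + j**2/4)
A = 3/2 (A = (-5/8 + (1/4)*1**2)*(-1 - 3) = (-5/8 + (1/4)*1)*(-4) = (-5/8 + 1/4)*(-4) = -3/8*(-4) = 3/2 ≈ 1.5000)
-15 + l*A = -15 + (7/3)*(3/2) = -15 + 7/2 = -23/2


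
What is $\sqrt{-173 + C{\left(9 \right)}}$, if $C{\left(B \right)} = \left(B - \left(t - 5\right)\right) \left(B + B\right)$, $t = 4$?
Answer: $\sqrt{7} \approx 2.6458$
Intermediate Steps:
$C{\left(B \right)} = 2 B \left(1 + B\right)$ ($C{\left(B \right)} = \left(B - \left(4 - 5\right)\right) \left(B + B\right) = \left(B - -1\right) 2 B = \left(B + 1\right) 2 B = \left(1 + B\right) 2 B = 2 B \left(1 + B\right)$)
$\sqrt{-173 + C{\left(9 \right)}} = \sqrt{-173 + 2 \cdot 9 \left(1 + 9\right)} = \sqrt{-173 + 2 \cdot 9 \cdot 10} = \sqrt{-173 + 180} = \sqrt{7}$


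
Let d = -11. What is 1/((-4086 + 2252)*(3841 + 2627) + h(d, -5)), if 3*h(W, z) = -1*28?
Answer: -3/35586964 ≈ -8.4300e-8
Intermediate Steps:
h(W, z) = -28/3 (h(W, z) = (-1*28)/3 = (⅓)*(-28) = -28/3)
1/((-4086 + 2252)*(3841 + 2627) + h(d, -5)) = 1/((-4086 + 2252)*(3841 + 2627) - 28/3) = 1/(-1834*6468 - 28/3) = 1/(-11862312 - 28/3) = 1/(-35586964/3) = -3/35586964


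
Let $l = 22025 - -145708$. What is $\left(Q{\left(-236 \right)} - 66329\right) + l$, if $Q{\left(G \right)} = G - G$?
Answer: $101404$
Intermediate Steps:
$Q{\left(G \right)} = 0$
$l = 167733$ ($l = 22025 + 145708 = 167733$)
$\left(Q{\left(-236 \right)} - 66329\right) + l = \left(0 - 66329\right) + 167733 = -66329 + 167733 = 101404$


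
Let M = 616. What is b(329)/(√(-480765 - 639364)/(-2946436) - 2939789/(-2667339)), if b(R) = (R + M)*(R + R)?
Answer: 8465957766379614296324470308192/15005704407885546630726965 + 2607000652560375131479272*I*√1120129/15005704407885546630726965 ≈ 5.6418e+5 + 183.87*I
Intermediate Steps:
b(R) = 2*R*(616 + R) (b(R) = (R + 616)*(R + R) = (616 + R)*(2*R) = 2*R*(616 + R))
b(329)/(√(-480765 - 639364)/(-2946436) - 2939789/(-2667339)) = (2*329*(616 + 329))/(√(-480765 - 639364)/(-2946436) - 2939789/(-2667339)) = (2*329*945)/(√(-1120129)*(-1/2946436) - 2939789*(-1/2667339)) = 621810/((I*√1120129)*(-1/2946436) + 2939789/2667339) = 621810/(-I*√1120129/2946436 + 2939789/2667339) = 621810/(2939789/2667339 - I*√1120129/2946436)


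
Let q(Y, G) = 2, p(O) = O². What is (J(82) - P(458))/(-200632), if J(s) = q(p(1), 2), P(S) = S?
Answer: 57/25079 ≈ 0.0022728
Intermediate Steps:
J(s) = 2
(J(82) - P(458))/(-200632) = (2 - 1*458)/(-200632) = (2 - 458)*(-1/200632) = -456*(-1/200632) = 57/25079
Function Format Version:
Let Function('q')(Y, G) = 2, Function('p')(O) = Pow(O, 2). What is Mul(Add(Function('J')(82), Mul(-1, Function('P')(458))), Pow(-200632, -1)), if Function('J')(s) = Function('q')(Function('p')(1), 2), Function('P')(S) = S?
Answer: Rational(57, 25079) ≈ 0.0022728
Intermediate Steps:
Function('J')(s) = 2
Mul(Add(Function('J')(82), Mul(-1, Function('P')(458))), Pow(-200632, -1)) = Mul(Add(2, Mul(-1, 458)), Pow(-200632, -1)) = Mul(Add(2, -458), Rational(-1, 200632)) = Mul(-456, Rational(-1, 200632)) = Rational(57, 25079)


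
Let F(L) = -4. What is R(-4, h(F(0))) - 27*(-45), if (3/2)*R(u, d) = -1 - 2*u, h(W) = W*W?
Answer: 3659/3 ≈ 1219.7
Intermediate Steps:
h(W) = W²
R(u, d) = -⅔ - 4*u/3 (R(u, d) = 2*(-1 - 2*u)/3 = -⅔ - 4*u/3)
R(-4, h(F(0))) - 27*(-45) = (-⅔ - 4/3*(-4)) - 27*(-45) = (-⅔ + 16/3) + 1215 = 14/3 + 1215 = 3659/3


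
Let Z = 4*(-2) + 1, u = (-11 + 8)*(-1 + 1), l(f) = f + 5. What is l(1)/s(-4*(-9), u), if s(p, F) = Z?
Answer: -6/7 ≈ -0.85714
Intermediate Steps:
l(f) = 5 + f
u = 0 (u = -3*0 = 0)
Z = -7 (Z = -8 + 1 = -7)
s(p, F) = -7
l(1)/s(-4*(-9), u) = (5 + 1)/(-7) = -⅐*6 = -6/7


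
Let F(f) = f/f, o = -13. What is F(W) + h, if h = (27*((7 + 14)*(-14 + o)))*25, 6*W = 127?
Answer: -382724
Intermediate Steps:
W = 127/6 (W = (⅙)*127 = 127/6 ≈ 21.167)
F(f) = 1
h = -382725 (h = (27*((7 + 14)*(-14 - 13)))*25 = (27*(21*(-27)))*25 = (27*(-567))*25 = -15309*25 = -382725)
F(W) + h = 1 - 382725 = -382724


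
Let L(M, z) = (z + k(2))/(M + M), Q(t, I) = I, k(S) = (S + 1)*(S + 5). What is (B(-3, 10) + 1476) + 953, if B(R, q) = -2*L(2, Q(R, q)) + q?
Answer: 4847/2 ≈ 2423.5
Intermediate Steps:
k(S) = (1 + S)*(5 + S)
L(M, z) = (21 + z)/(2*M) (L(M, z) = (z + (5 + 2² + 6*2))/(M + M) = (z + (5 + 4 + 12))/((2*M)) = (z + 21)*(1/(2*M)) = (21 + z)*(1/(2*M)) = (21 + z)/(2*M))
B(R, q) = -21/2 + q/2 (B(R, q) = -(21 + q)/2 + q = -2*(21/4 + q/4) + q = (-21/2 - q/2) + q = -21/2 + q/2)
(B(-3, 10) + 1476) + 953 = ((-21/2 + (½)*10) + 1476) + 953 = ((-21/2 + 5) + 1476) + 953 = (-11/2 + 1476) + 953 = 2941/2 + 953 = 4847/2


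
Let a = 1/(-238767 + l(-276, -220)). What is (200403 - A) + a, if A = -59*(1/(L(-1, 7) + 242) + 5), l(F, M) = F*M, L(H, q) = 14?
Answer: 9147831766853/45580032 ≈ 2.0070e+5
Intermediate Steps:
A = -75579/256 (A = -59*(1/(14 + 242) + 5) = -59*(1/256 + 5) = -59*1281/256 = -75579/256 ≈ -295.23)
a = -1/178047 (a = 1/(-238767 - 276*(-220)) = 1/(-238767 + 60720) = 1/(-178047) = -1/178047 ≈ -5.6165e-6)
(200403 - A) + a = (200403 - 1*(-75579/256)) - 1/178047 = (200403 + 75579/256) - 1/178047 = 51378747/256 - 1/178047 = 9147831766853/45580032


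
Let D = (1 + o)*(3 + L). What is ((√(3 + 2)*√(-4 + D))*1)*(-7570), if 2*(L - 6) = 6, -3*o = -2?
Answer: -30280*√5 ≈ -67708.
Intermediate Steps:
o = ⅔ (o = -⅓*(-2) = ⅔ ≈ 0.66667)
L = 9 (L = 6 + (½)*6 = 6 + 3 = 9)
D = 20 (D = (1 + ⅔)*(3 + 9) = (5/3)*12 = 20)
((√(3 + 2)*√(-4 + D))*1)*(-7570) = ((√(3 + 2)*√(-4 + 20))*1)*(-7570) = ((√5*√16)*1)*(-7570) = ((√5*4)*1)*(-7570) = ((4*√5)*1)*(-7570) = (4*√5)*(-7570) = -30280*√5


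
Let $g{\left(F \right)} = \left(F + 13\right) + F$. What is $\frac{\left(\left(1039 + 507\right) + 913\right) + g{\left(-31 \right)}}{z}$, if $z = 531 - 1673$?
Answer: $- \frac{1205}{571} \approx -2.1103$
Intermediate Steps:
$g{\left(F \right)} = 13 + 2 F$ ($g{\left(F \right)} = \left(13 + F\right) + F = 13 + 2 F$)
$z = -1142$ ($z = 531 - 1673 = -1142$)
$\frac{\left(\left(1039 + 507\right) + 913\right) + g{\left(-31 \right)}}{z} = \frac{\left(\left(1039 + 507\right) + 913\right) + \left(13 + 2 \left(-31\right)\right)}{-1142} = \left(\left(1546 + 913\right) + \left(13 - 62\right)\right) \left(- \frac{1}{1142}\right) = \left(2459 - 49\right) \left(- \frac{1}{1142}\right) = 2410 \left(- \frac{1}{1142}\right) = - \frac{1205}{571}$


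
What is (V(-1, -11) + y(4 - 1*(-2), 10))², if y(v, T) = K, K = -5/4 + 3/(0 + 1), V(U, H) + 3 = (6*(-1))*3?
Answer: 5929/16 ≈ 370.56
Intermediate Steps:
V(U, H) = -21 (V(U, H) = -3 + (6*(-1))*3 = -3 - 6*3 = -3 - 18 = -21)
K = 7/4 (K = -5*¼ + 3/1 = -5/4 + 3*1 = -5/4 + 3 = 7/4 ≈ 1.7500)
y(v, T) = 7/4
(V(-1, -11) + y(4 - 1*(-2), 10))² = (-21 + 7/4)² = (-77/4)² = 5929/16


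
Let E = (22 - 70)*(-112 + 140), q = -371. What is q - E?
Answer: 973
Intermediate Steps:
E = -1344 (E = -48*28 = -1344)
q - E = -371 - 1*(-1344) = -371 + 1344 = 973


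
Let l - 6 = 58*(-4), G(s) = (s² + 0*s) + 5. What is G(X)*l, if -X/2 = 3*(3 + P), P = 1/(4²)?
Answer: -2477977/32 ≈ -77437.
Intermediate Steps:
P = 1/16 ≈ 0.062500
X = -147/8 (X = -6*(3 + 1/16) = -6*49/16 = -2*147/16 = -147/8 ≈ -18.375)
G(s) = 5 + s² (G(s) = (s² + 0) + 5 = s² + 5 = 5 + s²)
l = -226 (l = 6 + 58*(-4) = 6 - 232 = -226)
G(X)*l = (5 + (-147/8)²)*(-226) = (5 + 21609/64)*(-226) = (21929/64)*(-226) = -2477977/32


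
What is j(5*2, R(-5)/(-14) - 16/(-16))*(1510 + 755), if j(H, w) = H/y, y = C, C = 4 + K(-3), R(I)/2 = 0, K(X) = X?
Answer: 22650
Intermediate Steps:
R(I) = 0 (R(I) = 2*0 = 0)
C = 1 (C = 4 - 3 = 1)
y = 1
j(H, w) = H (j(H, w) = H/1 = H*1 = H)
j(5*2, R(-5)/(-14) - 16/(-16))*(1510 + 755) = (5*2)*(1510 + 755) = 10*2265 = 22650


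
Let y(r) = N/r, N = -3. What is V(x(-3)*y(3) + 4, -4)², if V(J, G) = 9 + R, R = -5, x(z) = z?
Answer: 16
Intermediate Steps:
y(r) = -3/r
V(J, G) = 4 (V(J, G) = 9 - 5 = 4)
V(x(-3)*y(3) + 4, -4)² = 4² = 16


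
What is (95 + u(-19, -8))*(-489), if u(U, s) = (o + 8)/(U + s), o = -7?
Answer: -417932/9 ≈ -46437.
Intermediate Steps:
u(U, s) = 1/(U + s) (u(U, s) = (-7 + 8)/(U + s) = 1/(U + s))
(95 + u(-19, -8))*(-489) = (95 + 1/(-19 - 8))*(-489) = (95 + 1/(-27))*(-489) = (95 - 1/27)*(-489) = (2564/27)*(-489) = -417932/9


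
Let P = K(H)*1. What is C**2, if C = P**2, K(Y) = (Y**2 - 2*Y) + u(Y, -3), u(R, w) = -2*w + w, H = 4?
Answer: 14641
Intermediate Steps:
u(R, w) = -w
K(Y) = 3 + Y**2 - 2*Y (K(Y) = (Y**2 - 2*Y) - 1*(-3) = (Y**2 - 2*Y) + 3 = 3 + Y**2 - 2*Y)
P = 11 (P = (3 + 4**2 - 2*4)*1 = (3 + 16 - 8)*1 = 11*1 = 11)
C = 121 (C = 11**2 = 121)
C**2 = 121**2 = 14641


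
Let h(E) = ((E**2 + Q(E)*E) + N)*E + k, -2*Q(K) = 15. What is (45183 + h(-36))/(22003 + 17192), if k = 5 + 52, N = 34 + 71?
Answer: -4972/13065 ≈ -0.38056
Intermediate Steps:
Q(K) = -15/2 (Q(K) = -1/2*15 = -15/2)
N = 105
k = 57
h(E) = 57 + E*(105 + E**2 - 15*E/2) (h(E) = ((E**2 - 15*E/2) + 105)*E + 57 = (105 + E**2 - 15*E/2)*E + 57 = E*(105 + E**2 - 15*E/2) + 57 = 57 + E*(105 + E**2 - 15*E/2))
(45183 + h(-36))/(22003 + 17192) = (45183 + (57 + (-36)**3 + 105*(-36) - 15/2*(-36)**2))/(22003 + 17192) = (45183 + (57 - 46656 - 3780 - 15/2*1296))/39195 = (45183 + (57 - 46656 - 3780 - 9720))*(1/39195) = (45183 - 60099)*(1/39195) = -14916*1/39195 = -4972/13065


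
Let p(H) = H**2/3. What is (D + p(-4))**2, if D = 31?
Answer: 11881/9 ≈ 1320.1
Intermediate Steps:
p(H) = H**2/3
(D + p(-4))**2 = (31 + (1/3)*(-4)**2)**2 = (31 + (1/3)*16)**2 = (31 + 16/3)**2 = (109/3)**2 = 11881/9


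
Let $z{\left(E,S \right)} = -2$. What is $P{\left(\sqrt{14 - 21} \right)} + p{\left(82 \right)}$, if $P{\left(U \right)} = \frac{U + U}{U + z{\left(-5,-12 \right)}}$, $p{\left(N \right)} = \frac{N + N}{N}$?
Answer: $\frac{36}{11} - \frac{4 i \sqrt{7}}{11} \approx 3.2727 - 0.96209 i$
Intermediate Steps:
$p{\left(N \right)} = 2$ ($p{\left(N \right)} = \frac{2 N}{N} = 2$)
$P{\left(U \right)} = \frac{2 U}{-2 + U}$ ($P{\left(U \right)} = \frac{U + U}{U - 2} = \frac{2 U}{-2 + U}$)
$P{\left(\sqrt{14 - 21} \right)} + p{\left(82 \right)} = \frac{2 \sqrt{14 - 21}}{-2 + \sqrt{14 - 21}} + 2 = \frac{2 \sqrt{-7}}{-2 + \sqrt{-7}} + 2 = \frac{2 i \sqrt{7}}{-2 + i \sqrt{7}} + 2 = 2 + \frac{2 i \sqrt{7}}{-2 + i \sqrt{7}}$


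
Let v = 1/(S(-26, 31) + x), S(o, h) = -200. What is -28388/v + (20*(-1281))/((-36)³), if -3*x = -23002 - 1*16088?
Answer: -1416079737385/3888 ≈ -3.6422e+8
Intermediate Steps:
x = 13030 (x = -(-23002 - 1*16088)/3 = -(-23002 - 16088)/3 = -⅓*(-39090) = 13030)
v = 1/12830 (v = 1/(-200 + 13030) = 1/12830 ≈ 7.7942e-5)
-28388/v + (20*(-1281))/((-36)³) = -28388/1/12830 + (20*(-1281))/((-36)³) = -28388*12830 - 25620/(-46656) = -364218040 - 25620*(-1/46656) = -364218040 + 2135/3888 = -1416079737385/3888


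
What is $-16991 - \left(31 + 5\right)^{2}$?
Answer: $-18287$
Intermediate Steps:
$-16991 - \left(31 + 5\right)^{2} = -16991 - 36^{2} = -16991 - 1296 = -18287$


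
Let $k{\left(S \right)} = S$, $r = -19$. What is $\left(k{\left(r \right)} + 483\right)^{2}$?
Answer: $215296$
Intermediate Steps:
$\left(k{\left(r \right)} + 483\right)^{2} = \left(-19 + 483\right)^{2} = 464^{2} = 215296$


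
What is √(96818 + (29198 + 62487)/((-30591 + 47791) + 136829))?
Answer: √2297014669948803/154029 ≈ 311.16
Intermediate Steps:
√(96818 + (29198 + 62487)/((-30591 + 47791) + 136829)) = √(96818 + 91685/(17200 + 136829)) = √(96818 + 91685/154029) = √(14912871407/154029) = √2297014669948803/154029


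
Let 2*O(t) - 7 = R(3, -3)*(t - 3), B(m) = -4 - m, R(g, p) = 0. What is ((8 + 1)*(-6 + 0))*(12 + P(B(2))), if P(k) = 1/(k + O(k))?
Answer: -3132/5 ≈ -626.40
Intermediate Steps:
O(t) = 7/2 (O(t) = 7/2 + (0*(t - 3))/2 = 7/2 + (0*(-3 + t))/2 = 7/2 + (1/2)*0 = 7/2 + 0 = 7/2)
P(k) = 1/(7/2 + k) (P(k) = 1/(k + 7/2) = 1/(7/2 + k))
((8 + 1)*(-6 + 0))*(12 + P(B(2))) = ((8 + 1)*(-6 + 0))*(12 + 2/(7 + 2*(-4 - 1*2))) = (9*(-6))*(12 + 2/(7 + 2*(-4 - 2))) = -54*(12 + 2/(7 + 2*(-6))) = -54*(12 + 2/(7 - 12)) = -54*(12 + 2/(-5)) = -54*(12 + 2*(-1/5)) = -54*(12 - 2/5) = -54*58/5 = -3132/5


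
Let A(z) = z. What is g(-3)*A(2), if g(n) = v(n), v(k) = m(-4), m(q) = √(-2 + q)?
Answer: 2*I*√6 ≈ 4.899*I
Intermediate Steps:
v(k) = I*√6 (v(k) = √(-2 - 4) = √(-6) = I*√6)
g(n) = I*√6
g(-3)*A(2) = (I*√6)*2 = 2*I*√6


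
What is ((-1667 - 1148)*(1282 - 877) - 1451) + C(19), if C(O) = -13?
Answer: -1141539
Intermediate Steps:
((-1667 - 1148)*(1282 - 877) - 1451) + C(19) = ((-1667 - 1148)*(1282 - 877) - 1451) - 13 = (-2815*405 - 1451) - 13 = (-1140075 - 1451) - 13 = -1141526 - 13 = -1141539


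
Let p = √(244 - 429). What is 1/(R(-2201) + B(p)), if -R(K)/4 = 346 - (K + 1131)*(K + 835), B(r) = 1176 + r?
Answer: 5846272/34178896298169 - I*√185/34178896298169 ≈ 1.7105e-7 - 3.9795e-13*I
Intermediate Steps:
p = I*√185 (p = √(-185) = I*√185 ≈ 13.601*I)
R(K) = -1384 + 4*(835 + K)*(1131 + K) (R(K) = -4*(346 - (K + 1131)*(K + 835)) = -4*(346 - (1131 + K)*(835 + K)) = -4*(346 - (835 + K)*(1131 + K)) = -1384 + 4*(835 + K)*(1131 + K))
1/(R(-2201) + B(p)) = 1/((3776156 + 4*(-2201)² + 7864*(-2201)) + (1176 + I*√185)) = 1/((3776156 + 4*4844401 - 17308664) + (1176 + I*√185)) = 1/((3776156 + 19377604 - 17308664) + (1176 + I*√185)) = 1/(5845096 + (1176 + I*√185)) = 1/(5846272 + I*√185)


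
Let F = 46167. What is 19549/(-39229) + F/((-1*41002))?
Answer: -2612633341/1608467458 ≈ -1.6243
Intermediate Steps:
19549/(-39229) + F/((-1*41002)) = 19549/(-39229) + 46167/((-1*41002)) = 19549*(-1/39229) + 46167/(-41002) = -19549/39229 + 46167*(-1/41002) = -19549/39229 - 46167/41002 = -2612633341/1608467458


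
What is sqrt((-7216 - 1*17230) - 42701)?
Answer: I*sqrt(67147) ≈ 259.13*I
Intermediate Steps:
sqrt((-7216 - 1*17230) - 42701) = sqrt((-7216 - 17230) - 42701) = sqrt(-24446 - 42701) = sqrt(-67147) = I*sqrt(67147)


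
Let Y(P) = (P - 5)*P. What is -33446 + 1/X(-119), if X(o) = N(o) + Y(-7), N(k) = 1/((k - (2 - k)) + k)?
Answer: -1008563771/30155 ≈ -33446.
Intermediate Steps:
Y(P) = P*(-5 + P) (Y(P) = (-5 + P)*P = P*(-5 + P))
N(k) = 1/(-2 + 3*k) (N(k) = 1/((k + (-2 + k)) + k) = 1/((-2 + 2*k) + k) = 1/(-2 + 3*k))
X(o) = 84 + 1/(-2 + 3*o) (X(o) = 1/(-2 + 3*o) - 7*(-5 - 7) = 1/(-2 + 3*o) - 7*(-12) = 1/(-2 + 3*o) + 84 = 84 + 1/(-2 + 3*o))
-33446 + 1/X(-119) = -33446 + 1/((-167 + 252*(-119))/(-2 + 3*(-119))) = -33446 + 1/((-167 - 29988)/(-2 - 357)) = -33446 + 1/(-30155/(-359)) = -33446 + 1/(-1/359*(-30155)) = -33446 + 1/(30155/359) = -33446 + 359/30155 = -1008563771/30155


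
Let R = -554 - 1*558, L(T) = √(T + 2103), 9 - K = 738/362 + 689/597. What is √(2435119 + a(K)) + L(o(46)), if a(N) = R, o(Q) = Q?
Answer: √2149 + √2434007 ≈ 1606.5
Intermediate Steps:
K = 627511/108057 (K = 9 - (738/362 + 689/597) = 9 - (738*(1/362) + 689*(1/597)) = 9 - (369/181 + 689/597) = 9 - 1*345002/108057 = 9 - 345002/108057 = 627511/108057 ≈ 5.8072)
L(T) = √(2103 + T)
R = -1112 (R = -554 - 558 = -1112)
a(N) = -1112
√(2435119 + a(K)) + L(o(46)) = √(2435119 - 1112) + √(2103 + 46) = √2434007 + √2149 = √2149 + √2434007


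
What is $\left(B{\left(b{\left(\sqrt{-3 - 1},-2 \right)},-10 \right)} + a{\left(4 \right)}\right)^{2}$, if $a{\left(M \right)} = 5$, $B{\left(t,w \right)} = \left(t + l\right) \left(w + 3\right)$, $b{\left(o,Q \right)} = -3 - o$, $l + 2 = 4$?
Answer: $-52 + 336 i \approx -52.0 + 336.0 i$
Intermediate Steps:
$l = 2$ ($l = -2 + 4 = 2$)
$B{\left(t,w \right)} = \left(2 + t\right) \left(3 + w\right)$ ($B{\left(t,w \right)} = \left(t + 2\right) \left(w + 3\right) = \left(2 + t\right) \left(3 + w\right)$)
$\left(B{\left(b{\left(\sqrt{-3 - 1},-2 \right)},-10 \right)} + a{\left(4 \right)}\right)^{2} = \left(\left(6 + 2 \left(-10\right) + 3 \left(-3 - \sqrt{-3 - 1}\right) + \left(-3 - \sqrt{-3 - 1}\right) \left(-10\right)\right) + 5\right)^{2} = \left(\left(6 - 20 + 3 \left(-3 - \sqrt{-4}\right) + \left(-3 - \sqrt{-4}\right) \left(-10\right)\right) + 5\right)^{2} = \left(\left(6 - 20 + 3 \left(-3 - 2 i\right) + \left(-3 - 2 i\right) \left(-10\right)\right) + 5\right)^{2} = \left(\left(6 - 20 - \left(9 + 6 i\right) + \left(30 + 20 i\right)\right) + 5\right)^{2} = \left(\left(7 + 14 i\right) + 5\right)^{2} = \left(12 + 14 i\right)^{2}$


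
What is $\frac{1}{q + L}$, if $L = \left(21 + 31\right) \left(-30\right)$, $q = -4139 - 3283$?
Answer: $- \frac{1}{8982} \approx -0.00011133$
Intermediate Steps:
$q = -7422$ ($q = -4139 - 3283 = -7422$)
$L = -1560$ ($L = 52 \left(-30\right) = -1560$)
$\frac{1}{q + L} = \frac{1}{-7422 - 1560} = \frac{1}{-8982} = - \frac{1}{8982}$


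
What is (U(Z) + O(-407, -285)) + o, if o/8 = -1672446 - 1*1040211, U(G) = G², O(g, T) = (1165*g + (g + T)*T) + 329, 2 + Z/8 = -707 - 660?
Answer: 97968442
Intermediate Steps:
Z = -10952 (Z = -16 + 8*(-707 - 660) = -16 + 8*(-1367) = -16 - 10936 = -10952)
O(g, T) = 329 + 1165*g + T*(T + g) (O(g, T) = (1165*g + (T + g)*T) + 329 = (1165*g + T*(T + g)) + 329 = 329 + 1165*g + T*(T + g))
o = -21701256 (o = 8*(-1672446 - 1*1040211) = 8*(-1672446 - 1040211) = 8*(-2712657) = -21701256)
(U(Z) + O(-407, -285)) + o = ((-10952)² + (329 + (-285)² + 1165*(-407) - 285*(-407))) - 21701256 = (119946304 + (329 + 81225 - 474155 + 115995)) - 21701256 = (119946304 - 276606) - 21701256 = 119669698 - 21701256 = 97968442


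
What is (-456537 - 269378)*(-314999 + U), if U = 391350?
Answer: -55424336165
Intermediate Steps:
(-456537 - 269378)*(-314999 + U) = (-456537 - 269378)*(-314999 + 391350) = -725915*76351 = -55424336165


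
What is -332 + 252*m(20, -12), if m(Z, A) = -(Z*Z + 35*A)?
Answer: 4708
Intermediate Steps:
m(Z, A) = -Z² - 35*A (m(Z, A) = -(Z² + 35*A) = -Z² - 35*A)
-332 + 252*m(20, -12) = -332 + 252*(-1*20² - 35*(-12)) = -332 + 252*(-1*400 + 420) = -332 + 252*(-400 + 420) = -332 + 252*20 = -332 + 5040 = 4708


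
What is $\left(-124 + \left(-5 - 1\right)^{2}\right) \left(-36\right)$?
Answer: $3168$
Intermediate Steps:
$\left(-124 + \left(-5 - 1\right)^{2}\right) \left(-36\right) = \left(-124 + \left(-6\right)^{2}\right) \left(-36\right) = \left(-124 + 36\right) \left(-36\right) = \left(-88\right) \left(-36\right) = 3168$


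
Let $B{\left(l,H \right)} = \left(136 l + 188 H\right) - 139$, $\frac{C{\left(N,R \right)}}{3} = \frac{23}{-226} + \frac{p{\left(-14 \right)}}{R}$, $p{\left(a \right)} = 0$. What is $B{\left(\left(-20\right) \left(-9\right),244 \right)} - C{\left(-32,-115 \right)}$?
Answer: $\frac{15868207}{226} \approx 70213.0$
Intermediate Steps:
$C{\left(N,R \right)} = - \frac{69}{226}$ ($C{\left(N,R \right)} = 3 \left(\frac{23}{-226} + \frac{0}{R}\right) = 3 \left(23 \left(- \frac{1}{226}\right) + 0\right) = 3 \left(- \frac{23}{226} + 0\right) = 3 \left(- \frac{23}{226}\right) = - \frac{69}{226}$)
$B{\left(l,H \right)} = -139 + 136 l + 188 H$
$B{\left(\left(-20\right) \left(-9\right),244 \right)} - C{\left(-32,-115 \right)} = \left(-139 + 136 \left(\left(-20\right) \left(-9\right)\right) + 188 \cdot 244\right) - - \frac{69}{226} = \left(-139 + 136 \cdot 180 + 45872\right) + \frac{69}{226} = \left(-139 + 24480 + 45872\right) + \frac{69}{226} = 70213 + \frac{69}{226} = \frac{15868207}{226}$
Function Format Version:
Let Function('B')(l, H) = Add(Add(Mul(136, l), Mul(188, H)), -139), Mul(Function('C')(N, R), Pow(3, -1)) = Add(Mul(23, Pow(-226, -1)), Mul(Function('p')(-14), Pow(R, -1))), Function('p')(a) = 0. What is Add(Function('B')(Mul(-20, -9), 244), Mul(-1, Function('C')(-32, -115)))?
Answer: Rational(15868207, 226) ≈ 70213.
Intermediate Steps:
Function('C')(N, R) = Rational(-69, 226) (Function('C')(N, R) = Mul(3, Add(Mul(23, Pow(-226, -1)), Mul(0, Pow(R, -1)))) = Mul(3, Add(Mul(23, Rational(-1, 226)), 0)) = Mul(3, Add(Rational(-23, 226), 0)) = Mul(3, Rational(-23, 226)) = Rational(-69, 226))
Function('B')(l, H) = Add(-139, Mul(136, l), Mul(188, H))
Add(Function('B')(Mul(-20, -9), 244), Mul(-1, Function('C')(-32, -115))) = Add(Add(-139, Mul(136, Mul(-20, -9)), Mul(188, 244)), Mul(-1, Rational(-69, 226))) = Add(Add(-139, Mul(136, 180), 45872), Rational(69, 226)) = Add(Add(-139, 24480, 45872), Rational(69, 226)) = Add(70213, Rational(69, 226)) = Rational(15868207, 226)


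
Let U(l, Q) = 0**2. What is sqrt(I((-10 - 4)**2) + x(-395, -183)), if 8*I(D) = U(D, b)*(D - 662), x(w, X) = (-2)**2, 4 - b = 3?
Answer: 2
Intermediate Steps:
b = 1 (b = 4 - 1*3 = 4 - 3 = 1)
x(w, X) = 4
U(l, Q) = 0
I(D) = 0 (I(D) = (0*(D - 662))/8 = (0*(-662 + D))/8 = (1/8)*0 = 0)
sqrt(I((-10 - 4)**2) + x(-395, -183)) = sqrt(0 + 4) = sqrt(4) = 2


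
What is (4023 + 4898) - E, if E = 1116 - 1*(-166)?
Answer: 7639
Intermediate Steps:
E = 1282 (E = 1116 + 166 = 1282)
(4023 + 4898) - E = (4023 + 4898) - 1*1282 = 8921 - 1282 = 7639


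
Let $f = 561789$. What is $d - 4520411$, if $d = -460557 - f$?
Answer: $-5542757$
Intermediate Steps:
$d = -1022346$ ($d = -460557 - 561789 = -1022346$)
$d - 4520411 = -1022346 - 4520411 = -5542757$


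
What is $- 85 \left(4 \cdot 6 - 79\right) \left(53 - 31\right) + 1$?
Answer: $102851$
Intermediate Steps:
$- 85 \left(4 \cdot 6 - 79\right) \left(53 - 31\right) + 1 = - 85 \left(24 - 79\right) 22 + 1 = - 85 \left(\left(-55\right) 22\right) + 1 = \left(-85\right) \left(-1210\right) + 1 = 102850 + 1 = 102851$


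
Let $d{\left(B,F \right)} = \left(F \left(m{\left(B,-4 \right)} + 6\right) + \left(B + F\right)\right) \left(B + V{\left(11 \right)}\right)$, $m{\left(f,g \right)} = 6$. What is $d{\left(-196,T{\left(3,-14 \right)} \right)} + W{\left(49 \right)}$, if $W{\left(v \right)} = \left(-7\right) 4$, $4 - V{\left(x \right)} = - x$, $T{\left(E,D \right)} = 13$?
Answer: $4859$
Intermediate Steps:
$V{\left(x \right)} = 4 + x$ ($V{\left(x \right)} = 4 - - x = 4 + x$)
$W{\left(v \right)} = -28$
$d{\left(B,F \right)} = \left(15 + B\right) \left(B + 13 F\right)$ ($d{\left(B,F \right)} = \left(F \left(6 + 6\right) + \left(B + F\right)\right) \left(B + \left(4 + 11\right)\right) = \left(F 12 + \left(B + F\right)\right) \left(B + 15\right) = \left(12 F + \left(B + F\right)\right) \left(15 + B\right) = \left(B + 13 F\right) \left(15 + B\right) = \left(15 + B\right) \left(B + 13 F\right)$)
$d{\left(-196,T{\left(3,-14 \right)} \right)} + W{\left(49 \right)} = \left(\left(-196\right)^{2} + 15 \left(-196\right) + 195 \cdot 13 + 13 \left(-196\right) 13\right) - 28 = \left(38416 - 2940 + 2535 - 33124\right) - 28 = 4887 - 28 = 4859$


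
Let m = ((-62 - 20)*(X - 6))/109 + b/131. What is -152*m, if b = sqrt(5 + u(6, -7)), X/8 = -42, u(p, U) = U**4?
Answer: -4262688/109 - 152*sqrt(2406)/131 ≈ -39164.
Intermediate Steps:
X = -336 (X = 8*(-42) = -336)
b = sqrt(2406) (b = sqrt(5 + (-7)**4) = sqrt(5 + 2401) = sqrt(2406) ≈ 49.051)
m = 28044/109 + sqrt(2406)/131 (m = ((-62 - 20)*(-336 - 6))/109 + sqrt(2406)/131 = -82*(-342)*(1/109) + sqrt(2406)*(1/131) = 28044*(1/109) + sqrt(2406)/131 = 28044/109 + sqrt(2406)/131 ≈ 257.66)
-152*m = -152*(28044/109 + sqrt(2406)/131) = -4262688/109 - 152*sqrt(2406)/131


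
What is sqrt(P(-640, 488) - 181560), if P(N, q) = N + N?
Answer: 2*I*sqrt(45710) ≈ 427.6*I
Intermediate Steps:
P(N, q) = 2*N
sqrt(P(-640, 488) - 181560) = sqrt(2*(-640) - 181560) = sqrt(-1280 - 181560) = sqrt(-182840) = 2*I*sqrt(45710)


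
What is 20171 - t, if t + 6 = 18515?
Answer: 1662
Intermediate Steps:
t = 18509 (t = -6 + 18515 = 18509)
20171 - t = 20171 - 1*18509 = 20171 - 18509 = 1662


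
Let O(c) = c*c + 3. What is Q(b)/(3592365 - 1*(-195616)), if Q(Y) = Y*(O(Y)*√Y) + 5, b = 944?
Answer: 5/3787981 + 3364940864*√59/3787981 ≈ 6823.3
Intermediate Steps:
O(c) = 3 + c² (O(c) = c² + 3 = 3 + c²)
Q(Y) = 5 + Y^(3/2)*(3 + Y²) (Q(Y) = Y*((3 + Y²)*√Y) + 5 = Y*(√Y*(3 + Y²)) + 5 = Y^(3/2)*(3 + Y²) + 5 = 5 + Y^(3/2)*(3 + Y²))
Q(b)/(3592365 - 1*(-195616)) = (5 + 944^(3/2)*(3 + 944²))/(3592365 - 1*(-195616)) = (5 + (3776*√59)*(3 + 891136))/(3592365 + 195616) = (5 + (3776*√59)*891139)/3787981 = (5 + 3364940864*√59)*(1/3787981) = 5/3787981 + 3364940864*√59/3787981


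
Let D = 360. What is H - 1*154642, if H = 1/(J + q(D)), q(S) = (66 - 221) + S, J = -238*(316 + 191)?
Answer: -18628329963/120461 ≈ -1.5464e+5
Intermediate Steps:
J = -120666 (J = -238*507 = -120666)
q(S) = -155 + S
H = -1/120461 (H = 1/(-120666 + (-155 + 360)) = 1/(-120666 + 205) = 1/(-120461) = -1/120461 ≈ -8.3014e-6)
H - 1*154642 = -1/120461 - 1*154642 = -1/120461 - 154642 = -18628329963/120461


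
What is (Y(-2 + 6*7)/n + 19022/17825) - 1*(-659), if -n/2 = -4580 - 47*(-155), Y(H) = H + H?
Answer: 6365099477/9643325 ≈ 660.05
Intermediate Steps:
Y(H) = 2*H
n = -5410 (n = -2*(-4580 - 47*(-155)) = -2*(-4580 + 7285) = -2*2705 = -5410)
(Y(-2 + 6*7)/n + 19022/17825) - 1*(-659) = ((2*(-2 + 6*7))/(-5410) + 19022/17825) - 1*(-659) = ((2*(-2 + 42))*(-1/5410) + 19022*(1/17825)) + 659 = ((2*40)*(-1/5410) + 19022/17825) + 659 = (80*(-1/5410) + 19022/17825) + 659 = (-8/541 + 19022/17825) + 659 = 10148302/9643325 + 659 = 6365099477/9643325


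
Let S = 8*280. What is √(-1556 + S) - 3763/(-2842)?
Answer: 3763/2842 + 6*√19 ≈ 27.477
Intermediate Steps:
S = 2240
√(-1556 + S) - 3763/(-2842) = √(-1556 + 2240) - 3763/(-2842) = √684 - 3763*(-1)/2842 = 6*√19 - 1*(-3763/2842) = 6*√19 + 3763/2842 = 3763/2842 + 6*√19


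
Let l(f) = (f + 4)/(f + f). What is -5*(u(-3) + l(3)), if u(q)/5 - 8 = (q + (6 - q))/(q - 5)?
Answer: -2245/12 ≈ -187.08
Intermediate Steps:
l(f) = (4 + f)/(2*f) (l(f) = (4 + f)/((2*f)) = (4 + f)*(1/(2*f)) = (4 + f)/(2*f))
u(q) = 40 + 30/(-5 + q) (u(q) = 40 + 5*((q + (6 - q))/(q - 5)) = 40 + 5*(6/(-5 + q)) = 40 + 30/(-5 + q))
-5*(u(-3) + l(3)) = -5*(10*(-17 + 4*(-3))/(-5 - 3) + (½)*(4 + 3)/3) = -5*(10*(-17 - 12)/(-8) + (½)*(⅓)*7) = -5*(10*(-⅛)*(-29) + 7/6) = -5*(145/4 + 7/6) = -5*449/12 = -2245/12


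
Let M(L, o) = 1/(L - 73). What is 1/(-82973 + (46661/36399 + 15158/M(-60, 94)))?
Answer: -36399/76400981152 ≈ -4.7642e-7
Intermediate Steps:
M(L, o) = 1/(-73 + L)
1/(-82973 + (46661/36399 + 15158/M(-60, 94))) = 1/(-82973 + (46661/36399 + 15158/(1/(-73 - 60)))) = 1/(-82973 + (46661*(1/36399) + 15158/(1/(-133)))) = 1/(-82973 + (46661/36399 + 15158/(-1/133))) = 1/(-82973 + (46661/36399 + 15158*(-133))) = 1/(-82973 + (46661/36399 - 2016014)) = 1/(-82973 - 73380846925/36399) = 1/(-76400981152/36399) = -36399/76400981152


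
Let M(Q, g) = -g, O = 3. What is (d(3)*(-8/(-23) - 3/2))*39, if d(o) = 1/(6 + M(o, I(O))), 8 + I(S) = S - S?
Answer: -2067/644 ≈ -3.2096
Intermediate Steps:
I(S) = -8 (I(S) = -8 + (S - S) = -8 + 0 = -8)
d(o) = 1/14 (d(o) = 1/(6 - 1*(-8)) = 1/(6 + 8) = 1/14)
(d(3)*(-8/(-23) - 3/2))*39 = ((-8/(-23) - 3/2)/14)*39 = ((-8*(-1/23) - 3*½)/14)*39 = ((8/23 - 3/2)/14)*39 = ((1/14)*(-53/46))*39 = -53/644*39 = -2067/644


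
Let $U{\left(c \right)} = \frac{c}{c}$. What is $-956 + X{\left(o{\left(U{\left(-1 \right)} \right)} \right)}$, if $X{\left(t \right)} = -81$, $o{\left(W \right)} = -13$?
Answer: $-1037$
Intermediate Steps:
$U{\left(c \right)} = 1$
$-956 + X{\left(o{\left(U{\left(-1 \right)} \right)} \right)} = -956 - 81 = -1037$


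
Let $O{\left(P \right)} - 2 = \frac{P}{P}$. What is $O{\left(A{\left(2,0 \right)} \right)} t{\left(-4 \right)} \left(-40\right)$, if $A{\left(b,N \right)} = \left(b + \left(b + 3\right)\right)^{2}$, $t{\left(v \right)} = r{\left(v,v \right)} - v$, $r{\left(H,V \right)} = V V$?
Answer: $-2400$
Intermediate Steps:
$r{\left(H,V \right)} = V^{2}$
$t{\left(v \right)} = v^{2} - v$
$A{\left(b,N \right)} = \left(3 + 2 b\right)^{2}$ ($A{\left(b,N \right)} = \left(b + \left(3 + b\right)\right)^{2} = \left(3 + 2 b\right)^{2}$)
$O{\left(P \right)} = 3$ ($O{\left(P \right)} = 2 + \frac{P}{P} = 2 + 1 = 3$)
$O{\left(A{\left(2,0 \right)} \right)} t{\left(-4 \right)} \left(-40\right) = 3 \left(- 4 \left(-1 - 4\right)\right) \left(-40\right) = 3 \left(\left(-4\right) \left(-5\right)\right) \left(-40\right) = 3 \cdot 20 \left(-40\right) = 60 \left(-40\right) = -2400$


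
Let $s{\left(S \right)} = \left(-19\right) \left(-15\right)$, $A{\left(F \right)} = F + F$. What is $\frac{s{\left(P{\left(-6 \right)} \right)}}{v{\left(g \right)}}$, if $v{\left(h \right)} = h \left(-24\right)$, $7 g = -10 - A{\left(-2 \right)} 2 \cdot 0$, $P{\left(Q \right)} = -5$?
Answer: $\frac{133}{16} \approx 8.3125$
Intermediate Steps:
$A{\left(F \right)} = 2 F$
$s{\left(S \right)} = 285$
$g = - \frac{10}{7}$ ($g = \frac{-10 - 2 \left(-2\right) 2 \cdot 0}{7} = \frac{-10 - \left(-4\right) 0}{7} = \frac{-10 - 0}{7} = \frac{-10 + 0}{7} = \frac{1}{7} \left(-10\right) = - \frac{10}{7} \approx -1.4286$)
$v{\left(h \right)} = - 24 h$
$\frac{s{\left(P{\left(-6 \right)} \right)}}{v{\left(g \right)}} = \frac{285}{\left(-24\right) \left(- \frac{10}{7}\right)} = \frac{285}{\frac{240}{7}} = 285 \cdot \frac{7}{240} = \frac{133}{16}$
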